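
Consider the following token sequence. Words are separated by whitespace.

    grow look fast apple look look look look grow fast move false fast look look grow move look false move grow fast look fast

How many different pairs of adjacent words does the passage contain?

24 tokens → 23 bigram windows in total.
Repeated bigrams (each contributes count−1 duplicates):
  look look: 4
  fast look: 2
  grow fast: 2
  look fast: 2
  look grow: 2
7 duplicate windows → 23 − 7 = 16 distinct.

16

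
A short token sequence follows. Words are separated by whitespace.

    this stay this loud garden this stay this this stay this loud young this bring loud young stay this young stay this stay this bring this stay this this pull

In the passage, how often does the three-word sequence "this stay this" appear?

Scanning the 28 overlapping trigram windows for "this stay this":
  position 1–3: this stay this
  position 6–8: this stay this
  position 9–11: this stay this
  position 22–24: this stay this
  position 26–28: this stay this

5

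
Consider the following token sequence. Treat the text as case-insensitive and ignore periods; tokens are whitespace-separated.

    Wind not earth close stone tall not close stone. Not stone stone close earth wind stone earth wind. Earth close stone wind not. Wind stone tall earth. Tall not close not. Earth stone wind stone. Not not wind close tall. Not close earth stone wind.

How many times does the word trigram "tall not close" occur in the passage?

3

Scanning the 43 overlapping trigram windows for "tall not close":
  position 6–8: tall not close
  position 28–30: tall not close
  position 40–42: tall not close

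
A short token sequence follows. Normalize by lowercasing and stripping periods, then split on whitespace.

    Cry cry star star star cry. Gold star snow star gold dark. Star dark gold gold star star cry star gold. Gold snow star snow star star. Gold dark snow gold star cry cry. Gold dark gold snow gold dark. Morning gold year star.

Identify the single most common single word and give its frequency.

Unigram frequencies (highest first):
  star: 14
  gold: 12
  cry: 6
  snow: 5
  dark: 5
  morning: 1
  … (1 more, each ≤ 1)

"star", 14 times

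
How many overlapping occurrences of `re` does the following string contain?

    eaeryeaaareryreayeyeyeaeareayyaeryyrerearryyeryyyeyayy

Sliding a length-2 window over the 54 characters (53 positions):
  position 10–11: re
  position 14–15: re
  position 26–27: re
  position 36–37: re
  position 38–39: re

5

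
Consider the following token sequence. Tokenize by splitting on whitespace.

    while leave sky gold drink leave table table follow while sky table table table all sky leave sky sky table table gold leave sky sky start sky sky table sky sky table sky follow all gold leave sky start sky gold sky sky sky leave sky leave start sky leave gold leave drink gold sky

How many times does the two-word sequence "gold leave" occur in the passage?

3

Scanning the 54 overlapping bigram windows for "gold leave":
  position 22–23: gold leave
  position 36–37: gold leave
  position 51–52: gold leave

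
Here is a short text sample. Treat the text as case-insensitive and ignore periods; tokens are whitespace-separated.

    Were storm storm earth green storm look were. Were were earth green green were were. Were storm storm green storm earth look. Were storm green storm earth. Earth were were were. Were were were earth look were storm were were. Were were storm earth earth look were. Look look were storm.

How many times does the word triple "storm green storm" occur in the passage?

2

Scanning the 49 overlapping trigram windows for "storm green storm":
  position 18–20: storm green storm
  position 24–26: storm green storm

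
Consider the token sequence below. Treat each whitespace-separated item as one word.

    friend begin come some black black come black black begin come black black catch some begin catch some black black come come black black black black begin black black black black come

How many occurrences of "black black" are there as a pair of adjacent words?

Scanning the 31 overlapping bigram windows for "black black":
  position 5–6: black black
  position 8–9: black black
  position 12–13: black black
  position 19–20: black black
  position 23–24: black black
  position 24–25: black black
  position 25–26: black black
  position 28–29: black black
  position 29–30: black black
  position 30–31: black black

10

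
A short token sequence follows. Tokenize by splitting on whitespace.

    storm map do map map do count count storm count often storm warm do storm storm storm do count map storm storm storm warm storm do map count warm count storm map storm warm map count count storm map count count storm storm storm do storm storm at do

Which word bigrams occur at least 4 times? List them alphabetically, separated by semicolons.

count storm; storm storm

Bigram counts meeting the condition (at least 4 times):
  count storm: 4
  storm storm: 7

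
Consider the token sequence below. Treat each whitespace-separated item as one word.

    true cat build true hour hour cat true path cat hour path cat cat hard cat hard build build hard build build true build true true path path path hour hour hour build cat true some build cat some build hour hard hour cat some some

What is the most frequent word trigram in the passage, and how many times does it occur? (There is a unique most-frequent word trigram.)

Trigram frequencies (highest first):
  hard build build: 2
  true cat build: 1
  cat build true: 1
  build true hour: 1
  true hour hour: 1
  hour hour cat: 1
  … (37 more, each ≤ 1)

"hard build build", 2 times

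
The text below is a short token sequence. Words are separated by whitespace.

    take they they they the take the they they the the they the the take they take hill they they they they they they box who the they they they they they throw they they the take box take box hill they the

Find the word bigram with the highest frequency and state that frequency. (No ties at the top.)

"they they", 13 times

Bigram frequencies (highest first):
  they they: 13
  they the: 5
  the take: 3
  the they: 3
  take they: 2
  the the: 2
  … (12 more, each ≤ 2)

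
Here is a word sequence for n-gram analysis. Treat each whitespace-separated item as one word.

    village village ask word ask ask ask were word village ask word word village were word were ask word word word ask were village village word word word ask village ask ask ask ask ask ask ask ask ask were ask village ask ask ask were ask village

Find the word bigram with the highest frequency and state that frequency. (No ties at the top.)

"ask ask", 12 times

Bigram frequencies (highest first):
  ask ask: 12
  word word: 5
  village ask: 4
  ask were: 4
  ask word: 3
  word ask: 3
  … (9 more, each ≤ 3)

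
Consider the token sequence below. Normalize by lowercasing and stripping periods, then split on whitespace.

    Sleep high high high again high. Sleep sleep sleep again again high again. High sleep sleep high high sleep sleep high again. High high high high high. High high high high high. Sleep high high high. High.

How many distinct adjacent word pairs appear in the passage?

37 tokens → 36 bigram windows in total.
Repeated bigrams (each contributes count−1 duplicates):
  high high: 15
  again high: 4
  high sleep: 4
  sleep high: 4
  sleep sleep: 4
  high again: 3
28 duplicate windows → 36 − 28 = 8 distinct.

8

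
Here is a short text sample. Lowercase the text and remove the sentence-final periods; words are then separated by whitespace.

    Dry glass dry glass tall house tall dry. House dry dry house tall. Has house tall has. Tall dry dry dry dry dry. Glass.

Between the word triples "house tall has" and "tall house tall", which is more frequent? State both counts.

"house tall has": 2 occurrences
"tall house tall": 1 occurrence

"house tall has" (2 vs 1)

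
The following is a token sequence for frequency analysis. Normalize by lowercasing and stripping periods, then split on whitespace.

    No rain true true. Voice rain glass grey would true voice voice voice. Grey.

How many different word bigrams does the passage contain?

14 tokens → 13 bigram windows in total.
Repeated bigrams (each contributes count−1 duplicates):
  true voice: 2
  voice voice: 2
2 duplicate windows → 13 − 2 = 11 distinct.

11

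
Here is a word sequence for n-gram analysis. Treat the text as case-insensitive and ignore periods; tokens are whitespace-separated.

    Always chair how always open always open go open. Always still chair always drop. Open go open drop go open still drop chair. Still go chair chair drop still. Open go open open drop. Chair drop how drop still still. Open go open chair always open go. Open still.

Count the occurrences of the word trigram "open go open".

5

Scanning the 47 overlapping trigram windows for "open go open":
  position 7–9: open go open
  position 15–17: open go open
  position 30–32: open go open
  position 41–43: open go open
  position 46–48: open go open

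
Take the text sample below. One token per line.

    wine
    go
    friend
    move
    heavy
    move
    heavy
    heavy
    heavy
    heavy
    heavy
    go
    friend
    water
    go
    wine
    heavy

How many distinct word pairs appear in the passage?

17 tokens → 16 bigram windows in total.
Repeated bigrams (each contributes count−1 duplicates):
  heavy heavy: 4
  go friend: 2
  move heavy: 2
5 duplicate windows → 16 − 5 = 11 distinct.

11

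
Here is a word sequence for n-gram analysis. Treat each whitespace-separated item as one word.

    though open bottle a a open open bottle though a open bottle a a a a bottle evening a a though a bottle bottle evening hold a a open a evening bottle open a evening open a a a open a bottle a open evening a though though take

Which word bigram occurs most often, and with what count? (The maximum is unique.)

"a a", 8 times

Bigram frequencies (highest first):
  a a: 8
  a open: 5
  open a: 4
  open bottle: 3
  bottle a: 3
  a bottle: 3
  … (17 more, each ≤ 2)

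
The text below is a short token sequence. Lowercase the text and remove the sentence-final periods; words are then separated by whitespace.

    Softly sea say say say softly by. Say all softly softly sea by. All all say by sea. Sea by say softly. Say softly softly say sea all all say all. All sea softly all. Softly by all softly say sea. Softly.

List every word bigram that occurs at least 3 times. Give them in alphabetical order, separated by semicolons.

all all; all softly; say softly; softly say

Bigram counts meeting the condition (at least 3 times):
  all all: 3
  all softly: 3
  say softly: 3
  softly say: 3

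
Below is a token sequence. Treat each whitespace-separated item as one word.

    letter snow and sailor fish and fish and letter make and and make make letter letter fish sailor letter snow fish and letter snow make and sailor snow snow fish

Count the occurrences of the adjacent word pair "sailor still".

Scanning the 29 overlapping bigram windows for "sailor still":
  (none found)

0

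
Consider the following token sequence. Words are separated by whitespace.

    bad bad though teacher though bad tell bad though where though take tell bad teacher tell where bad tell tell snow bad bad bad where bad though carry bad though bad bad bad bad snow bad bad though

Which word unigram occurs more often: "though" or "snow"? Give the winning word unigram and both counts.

"though" (7 vs 2)

"though": 7 occurrences
"snow": 2 occurrences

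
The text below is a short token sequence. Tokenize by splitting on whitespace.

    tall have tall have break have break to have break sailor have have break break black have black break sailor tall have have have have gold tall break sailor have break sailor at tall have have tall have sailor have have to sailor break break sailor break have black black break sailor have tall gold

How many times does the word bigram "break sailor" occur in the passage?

6

Scanning the 54 overlapping bigram windows for "break sailor":
  position 10–11: break sailor
  position 19–20: break sailor
  position 28–29: break sailor
  position 31–32: break sailor
  position 45–46: break sailor
  position 51–52: break sailor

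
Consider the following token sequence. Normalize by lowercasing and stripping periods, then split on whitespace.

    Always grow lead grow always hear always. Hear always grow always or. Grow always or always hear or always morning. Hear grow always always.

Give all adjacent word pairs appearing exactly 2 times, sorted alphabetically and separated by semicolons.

Bigram counts meeting the condition (exactly 2 times):
  always grow: 2
  always or: 2
  hear always: 2
  or always: 2

always grow; always or; hear always; or always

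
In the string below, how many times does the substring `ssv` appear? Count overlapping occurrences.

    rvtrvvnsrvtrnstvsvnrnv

0

Sliding a length-3 window over the 22 characters (20 positions):
  (no match at any position)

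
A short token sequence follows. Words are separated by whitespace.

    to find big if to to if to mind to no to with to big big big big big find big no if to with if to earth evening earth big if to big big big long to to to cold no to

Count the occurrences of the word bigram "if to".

5

Scanning the 42 overlapping bigram windows for "if to":
  position 4–5: if to
  position 7–8: if to
  position 23–24: if to
  position 26–27: if to
  position 32–33: if to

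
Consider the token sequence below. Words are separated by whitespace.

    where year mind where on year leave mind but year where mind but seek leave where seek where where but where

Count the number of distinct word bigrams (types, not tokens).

21 tokens → 20 bigram windows in total.
Repeated bigrams (each contributes count−1 duplicates):
  mind but: 2
1 duplicate windows → 20 − 1 = 19 distinct.

19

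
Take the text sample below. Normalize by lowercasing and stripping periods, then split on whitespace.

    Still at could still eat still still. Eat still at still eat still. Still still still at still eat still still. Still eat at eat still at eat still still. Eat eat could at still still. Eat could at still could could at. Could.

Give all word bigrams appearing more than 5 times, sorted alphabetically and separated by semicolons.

eat still; still eat; still still

Bigram counts meeting the condition (more than 5 times):
  eat still: 6
  still eat: 7
  still still: 8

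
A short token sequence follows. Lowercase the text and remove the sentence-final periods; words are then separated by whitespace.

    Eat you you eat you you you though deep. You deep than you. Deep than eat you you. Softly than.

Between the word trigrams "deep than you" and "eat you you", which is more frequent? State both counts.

"deep than you": 1 occurrence
"eat you you": 3 occurrences

"eat you you" (3 vs 1)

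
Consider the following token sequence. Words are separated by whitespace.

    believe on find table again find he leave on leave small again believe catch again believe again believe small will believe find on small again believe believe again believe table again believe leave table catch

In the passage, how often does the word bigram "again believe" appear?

6

Scanning the 34 overlapping bigram windows for "again believe":
  position 12–13: again believe
  position 15–16: again believe
  position 17–18: again believe
  position 25–26: again believe
  position 28–29: again believe
  position 31–32: again believe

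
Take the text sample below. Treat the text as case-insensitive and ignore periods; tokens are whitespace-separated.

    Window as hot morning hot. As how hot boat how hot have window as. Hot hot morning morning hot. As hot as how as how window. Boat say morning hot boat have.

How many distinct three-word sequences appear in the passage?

32 tokens → 30 trigram windows in total.
Repeated trigrams (each contributes count−1 duplicates):
  hot as how: 2
  morning hot as: 2
  window as hot: 2
3 duplicate windows → 30 − 3 = 27 distinct.

27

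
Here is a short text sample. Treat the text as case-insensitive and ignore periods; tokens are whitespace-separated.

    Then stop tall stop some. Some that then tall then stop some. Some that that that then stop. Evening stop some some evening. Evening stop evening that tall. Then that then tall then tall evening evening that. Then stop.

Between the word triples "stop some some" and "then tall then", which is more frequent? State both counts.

"stop some some" (3 vs 2)

"stop some some": 3 occurrences
"then tall then": 2 occurrences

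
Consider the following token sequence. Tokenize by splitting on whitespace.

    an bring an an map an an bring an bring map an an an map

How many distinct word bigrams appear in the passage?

6

15 tokens → 14 bigram windows in total.
Repeated bigrams (each contributes count−1 duplicates):
  an an: 4
  an bring: 3
  an map: 2
  bring an: 2
  map an: 2
8 duplicate windows → 14 − 8 = 6 distinct.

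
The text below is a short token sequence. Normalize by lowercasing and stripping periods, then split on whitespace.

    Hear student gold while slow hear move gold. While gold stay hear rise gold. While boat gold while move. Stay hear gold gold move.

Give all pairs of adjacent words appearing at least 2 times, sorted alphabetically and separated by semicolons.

Bigram counts meeting the condition (at least 2 times):
  gold while: 4
  stay hear: 2

gold while; stay hear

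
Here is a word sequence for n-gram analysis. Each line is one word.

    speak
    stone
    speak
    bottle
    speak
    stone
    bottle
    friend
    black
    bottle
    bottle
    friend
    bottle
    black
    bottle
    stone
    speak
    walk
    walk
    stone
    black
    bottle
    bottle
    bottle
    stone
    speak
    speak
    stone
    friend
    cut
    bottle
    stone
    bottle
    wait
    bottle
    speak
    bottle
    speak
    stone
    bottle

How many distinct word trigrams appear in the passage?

40 tokens → 38 trigram windows in total.
Repeated trigrams (each contributes count−1 duplicates):
  black bottle bottle: 2
  bottle speak stone: 2
  bottle stone speak: 2
  speak bottle speak: 2
  speak stone bottle: 2
5 duplicate windows → 38 − 5 = 33 distinct.

33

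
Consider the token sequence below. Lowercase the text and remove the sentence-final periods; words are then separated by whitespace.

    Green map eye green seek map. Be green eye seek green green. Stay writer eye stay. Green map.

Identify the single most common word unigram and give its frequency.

"green", 6 times

Unigram frequencies (highest first):
  green: 6
  map: 3
  eye: 3
  seek: 2
  stay: 2
  be: 1
  … (1 more, each ≤ 1)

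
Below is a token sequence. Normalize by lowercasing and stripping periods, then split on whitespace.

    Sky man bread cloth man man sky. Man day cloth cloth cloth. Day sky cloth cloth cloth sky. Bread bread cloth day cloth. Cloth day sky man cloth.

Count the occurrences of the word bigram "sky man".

3

Scanning the 27 overlapping bigram windows for "sky man":
  position 1–2: sky man
  position 7–8: sky man
  position 26–27: sky man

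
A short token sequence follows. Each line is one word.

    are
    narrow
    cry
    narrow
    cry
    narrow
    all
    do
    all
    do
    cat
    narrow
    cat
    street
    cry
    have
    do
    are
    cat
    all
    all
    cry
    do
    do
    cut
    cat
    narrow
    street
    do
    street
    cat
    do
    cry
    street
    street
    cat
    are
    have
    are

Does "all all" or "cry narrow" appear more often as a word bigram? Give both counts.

"all all": 1 occurrence
"cry narrow": 2 occurrences

"cry narrow" (2 vs 1)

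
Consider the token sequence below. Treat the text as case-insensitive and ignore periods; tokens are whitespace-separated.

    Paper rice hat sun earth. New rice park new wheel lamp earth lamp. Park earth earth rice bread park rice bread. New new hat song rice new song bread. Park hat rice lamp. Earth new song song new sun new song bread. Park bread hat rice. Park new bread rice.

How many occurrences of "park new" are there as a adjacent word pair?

Scanning the 49 overlapping bigram windows for "park new":
  position 8–9: park new
  position 47–48: park new

2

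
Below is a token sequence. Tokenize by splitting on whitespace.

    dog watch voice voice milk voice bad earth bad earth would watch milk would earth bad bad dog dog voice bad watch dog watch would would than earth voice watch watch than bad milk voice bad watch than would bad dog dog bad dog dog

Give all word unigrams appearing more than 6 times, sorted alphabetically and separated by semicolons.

Unigram counts meeting the condition (more than 6 times):
  bad: 9
  dog: 8
  watch: 7

bad; dog; watch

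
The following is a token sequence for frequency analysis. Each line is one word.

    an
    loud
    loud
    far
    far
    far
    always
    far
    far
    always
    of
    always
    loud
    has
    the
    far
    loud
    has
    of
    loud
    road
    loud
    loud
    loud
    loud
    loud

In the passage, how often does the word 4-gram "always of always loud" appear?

Scanning the 23 overlapping 4-gram windows for "always of always loud":
  position 10–13: always of always loud

1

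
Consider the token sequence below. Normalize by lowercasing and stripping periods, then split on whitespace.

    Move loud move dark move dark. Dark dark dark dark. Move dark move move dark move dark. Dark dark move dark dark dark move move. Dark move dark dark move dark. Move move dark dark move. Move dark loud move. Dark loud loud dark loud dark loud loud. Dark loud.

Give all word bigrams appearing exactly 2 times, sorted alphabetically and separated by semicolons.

Bigram counts meeting the condition (exactly 2 times):
  loud loud: 2
  loud move: 2

loud loud; loud move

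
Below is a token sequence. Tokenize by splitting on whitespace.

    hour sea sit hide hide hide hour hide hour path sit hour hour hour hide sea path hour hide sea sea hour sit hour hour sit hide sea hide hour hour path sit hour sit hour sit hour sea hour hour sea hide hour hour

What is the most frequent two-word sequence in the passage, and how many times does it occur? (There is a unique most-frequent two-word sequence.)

"hour hour", 6 times

Bigram frequencies (highest first):
  hour hour: 6
  sit hour: 5
  hide hour: 4
  hour sit: 4
  hour sea: 3
  hour hide: 3
  … (11 more, each ≤ 3)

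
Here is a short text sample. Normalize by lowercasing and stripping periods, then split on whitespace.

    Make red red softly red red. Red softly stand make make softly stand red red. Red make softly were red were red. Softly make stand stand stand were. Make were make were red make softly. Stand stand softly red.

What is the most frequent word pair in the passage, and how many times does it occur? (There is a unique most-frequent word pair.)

Bigram frequencies (highest first):
  red red: 5
  red softly: 3
  softly stand: 3
  make softly: 3
  were red: 3
  stand stand: 3
  … (14 more, each ≤ 2)

"red red", 5 times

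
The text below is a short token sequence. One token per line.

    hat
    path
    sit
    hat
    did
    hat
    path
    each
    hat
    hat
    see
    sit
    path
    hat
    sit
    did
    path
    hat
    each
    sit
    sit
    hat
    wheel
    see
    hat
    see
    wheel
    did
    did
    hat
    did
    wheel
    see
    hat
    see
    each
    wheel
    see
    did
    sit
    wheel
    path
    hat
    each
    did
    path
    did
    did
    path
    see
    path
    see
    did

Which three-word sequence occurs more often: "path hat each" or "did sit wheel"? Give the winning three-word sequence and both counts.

"path hat each": 2 occurrences
"did sit wheel": 1 occurrence

"path hat each" (2 vs 1)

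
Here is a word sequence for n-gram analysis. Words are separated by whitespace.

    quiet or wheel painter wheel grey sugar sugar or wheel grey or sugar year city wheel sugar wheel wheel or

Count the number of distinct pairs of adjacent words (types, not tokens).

20 tokens → 19 bigram windows in total.
Repeated bigrams (each contributes count−1 duplicates):
  or wheel: 2
  wheel grey: 2
2 duplicate windows → 19 − 2 = 17 distinct.

17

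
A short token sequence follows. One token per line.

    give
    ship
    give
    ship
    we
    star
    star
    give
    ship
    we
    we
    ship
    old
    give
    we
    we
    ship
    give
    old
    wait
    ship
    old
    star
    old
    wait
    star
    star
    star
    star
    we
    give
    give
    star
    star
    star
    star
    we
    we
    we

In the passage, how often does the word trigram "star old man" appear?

Scanning the 37 overlapping trigram windows for "star old man":
  (none found)

0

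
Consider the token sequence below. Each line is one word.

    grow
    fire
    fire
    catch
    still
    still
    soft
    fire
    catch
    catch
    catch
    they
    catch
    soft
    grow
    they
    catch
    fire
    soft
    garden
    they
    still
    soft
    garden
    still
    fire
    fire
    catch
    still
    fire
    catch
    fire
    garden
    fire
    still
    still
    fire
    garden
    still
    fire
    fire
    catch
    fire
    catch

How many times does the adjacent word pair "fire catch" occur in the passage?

Scanning the 43 overlapping bigram windows for "fire catch":
  position 3–4: fire catch
  position 8–9: fire catch
  position 27–28: fire catch
  position 30–31: fire catch
  position 41–42: fire catch
  position 43–44: fire catch

6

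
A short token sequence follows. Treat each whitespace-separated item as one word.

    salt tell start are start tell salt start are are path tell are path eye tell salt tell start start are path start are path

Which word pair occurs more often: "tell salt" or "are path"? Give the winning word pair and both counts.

"are path" (4 vs 2)

"tell salt": 2 occurrences
"are path": 4 occurrences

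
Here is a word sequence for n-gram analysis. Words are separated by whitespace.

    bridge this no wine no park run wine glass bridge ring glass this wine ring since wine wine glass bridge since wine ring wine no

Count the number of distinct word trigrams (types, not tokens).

22

25 tokens → 23 trigram windows in total.
Repeated trigrams (each contributes count−1 duplicates):
  wine glass bridge: 2
1 duplicate windows → 23 − 1 = 22 distinct.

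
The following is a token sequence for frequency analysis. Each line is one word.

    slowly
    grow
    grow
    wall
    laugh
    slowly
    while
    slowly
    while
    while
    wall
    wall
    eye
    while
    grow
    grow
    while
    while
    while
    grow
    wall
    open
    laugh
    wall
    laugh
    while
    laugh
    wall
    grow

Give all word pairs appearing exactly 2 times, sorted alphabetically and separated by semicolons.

Bigram counts meeting the condition (exactly 2 times):
  grow grow: 2
  grow wall: 2
  laugh wall: 2
  slowly while: 2
  wall laugh: 2
  while grow: 2

grow grow; grow wall; laugh wall; slowly while; wall laugh; while grow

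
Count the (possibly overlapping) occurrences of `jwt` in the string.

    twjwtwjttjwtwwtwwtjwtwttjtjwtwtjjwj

4

Sliding a length-3 window over the 35 characters (33 positions):
  position 3–5: jwt
  position 10–12: jwt
  position 19–21: jwt
  position 27–29: jwt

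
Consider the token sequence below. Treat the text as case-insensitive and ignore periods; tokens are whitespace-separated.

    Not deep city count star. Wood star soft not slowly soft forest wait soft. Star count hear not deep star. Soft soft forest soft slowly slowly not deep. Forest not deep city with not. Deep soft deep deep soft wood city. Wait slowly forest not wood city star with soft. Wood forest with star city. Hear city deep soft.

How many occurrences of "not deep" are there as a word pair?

Scanning the 58 overlapping bigram windows for "not deep":
  position 1–2: not deep
  position 18–19: not deep
  position 27–28: not deep
  position 30–31: not deep
  position 34–35: not deep

5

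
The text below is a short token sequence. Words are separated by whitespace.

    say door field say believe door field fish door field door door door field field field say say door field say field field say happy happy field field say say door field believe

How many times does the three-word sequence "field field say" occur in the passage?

Scanning the 31 overlapping trigram windows for "field field say":
  position 15–17: field field say
  position 22–24: field field say
  position 27–29: field field say

3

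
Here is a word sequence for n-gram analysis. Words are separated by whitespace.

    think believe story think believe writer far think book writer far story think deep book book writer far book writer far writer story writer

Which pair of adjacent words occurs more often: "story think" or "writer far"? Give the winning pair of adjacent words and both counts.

"story think": 2 occurrences
"writer far": 4 occurrences

"writer far" (4 vs 2)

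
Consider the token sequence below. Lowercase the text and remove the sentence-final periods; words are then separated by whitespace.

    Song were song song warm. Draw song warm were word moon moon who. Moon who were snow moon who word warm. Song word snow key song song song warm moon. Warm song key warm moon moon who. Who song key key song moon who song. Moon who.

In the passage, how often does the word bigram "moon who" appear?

Scanning the 46 overlapping bigram windows for "moon who":
  position 12–13: moon who
  position 14–15: moon who
  position 18–19: moon who
  position 36–37: moon who
  position 43–44: moon who
  position 46–47: moon who

6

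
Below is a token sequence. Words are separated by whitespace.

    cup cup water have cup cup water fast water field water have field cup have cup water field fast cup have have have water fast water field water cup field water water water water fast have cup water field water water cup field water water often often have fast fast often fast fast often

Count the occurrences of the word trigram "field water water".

Scanning the 52 overlapping trigram windows for "field water water":
  position 30–32: field water water
  position 39–41: field water water
  position 43–45: field water water

3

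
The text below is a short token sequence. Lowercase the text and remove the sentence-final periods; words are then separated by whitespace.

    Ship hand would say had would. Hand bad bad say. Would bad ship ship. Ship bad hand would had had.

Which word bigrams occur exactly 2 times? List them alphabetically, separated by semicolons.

hand would; ship ship

Bigram counts meeting the condition (exactly 2 times):
  hand would: 2
  ship ship: 2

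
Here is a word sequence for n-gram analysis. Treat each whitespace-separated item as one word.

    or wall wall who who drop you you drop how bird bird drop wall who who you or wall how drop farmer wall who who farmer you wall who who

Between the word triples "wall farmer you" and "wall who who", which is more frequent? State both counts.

"wall who who" (4 vs 0)

"wall farmer you": 0 occurrences
"wall who who": 4 occurrences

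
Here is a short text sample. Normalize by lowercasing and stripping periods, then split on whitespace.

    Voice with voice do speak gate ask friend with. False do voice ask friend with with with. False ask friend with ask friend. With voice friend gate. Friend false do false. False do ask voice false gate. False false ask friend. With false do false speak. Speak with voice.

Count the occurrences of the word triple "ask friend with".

Scanning the 47 overlapping trigram windows for "ask friend with":
  position 7–9: ask friend with
  position 13–15: ask friend with
  position 19–21: ask friend with
  position 22–24: ask friend with
  position 40–42: ask friend with

5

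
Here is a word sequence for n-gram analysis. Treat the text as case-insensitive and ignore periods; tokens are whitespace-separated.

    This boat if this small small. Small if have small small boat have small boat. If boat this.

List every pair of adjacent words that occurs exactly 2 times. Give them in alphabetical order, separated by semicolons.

boat if; have small; small boat

Bigram counts meeting the condition (exactly 2 times):
  boat if: 2
  have small: 2
  small boat: 2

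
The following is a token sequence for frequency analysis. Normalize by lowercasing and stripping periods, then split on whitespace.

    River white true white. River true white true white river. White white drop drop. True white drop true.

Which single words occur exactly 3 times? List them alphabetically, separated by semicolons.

Unigram counts meeting the condition (exactly 3 times):
  drop: 3
  river: 3

drop; river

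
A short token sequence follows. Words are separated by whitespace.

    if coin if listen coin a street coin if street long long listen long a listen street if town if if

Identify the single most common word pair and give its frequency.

Bigram frequencies (highest first):
  coin if: 2
  if coin: 1
  if listen: 1
  listen coin: 1
  coin a: 1
  a street: 1
  … (13 more, each ≤ 1)

"coin if", 2 times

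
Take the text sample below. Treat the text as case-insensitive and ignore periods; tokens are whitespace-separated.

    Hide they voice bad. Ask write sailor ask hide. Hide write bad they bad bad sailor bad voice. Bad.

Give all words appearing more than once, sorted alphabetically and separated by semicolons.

ask; bad; hide; sailor; they; voice; write

Unigram counts meeting the condition (more than once):
  ask: 2
  bad: 6
  hide: 3
  sailor: 2
  they: 2
  voice: 2
  write: 2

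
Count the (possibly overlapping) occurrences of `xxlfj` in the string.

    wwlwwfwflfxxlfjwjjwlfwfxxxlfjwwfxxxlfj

3

Sliding a length-5 window over the 38 characters (34 positions):
  position 11–15: xxlfj
  position 25–29: xxlfj
  position 34–38: xxlfj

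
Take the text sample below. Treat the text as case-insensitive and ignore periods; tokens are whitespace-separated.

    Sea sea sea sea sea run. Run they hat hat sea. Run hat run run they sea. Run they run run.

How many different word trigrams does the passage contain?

16

21 tokens → 19 trigram windows in total.
Repeated trigrams (each contributes count−1 duplicates):
  sea sea sea: 3
  run run they: 2
3 duplicate windows → 19 − 3 = 16 distinct.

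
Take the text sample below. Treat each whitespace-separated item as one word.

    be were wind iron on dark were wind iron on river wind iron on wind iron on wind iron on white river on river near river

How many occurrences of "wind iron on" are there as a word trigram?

Scanning the 24 overlapping trigram windows for "wind iron on":
  position 3–5: wind iron on
  position 8–10: wind iron on
  position 12–14: wind iron on
  position 15–17: wind iron on
  position 18–20: wind iron on

5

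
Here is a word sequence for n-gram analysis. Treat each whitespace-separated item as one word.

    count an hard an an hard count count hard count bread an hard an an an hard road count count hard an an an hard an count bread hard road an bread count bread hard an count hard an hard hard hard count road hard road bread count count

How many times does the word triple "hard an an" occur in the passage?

Scanning the 47 overlapping trigram windows for "hard an an":
  position 3–5: hard an an
  position 13–15: hard an an
  position 21–23: hard an an

3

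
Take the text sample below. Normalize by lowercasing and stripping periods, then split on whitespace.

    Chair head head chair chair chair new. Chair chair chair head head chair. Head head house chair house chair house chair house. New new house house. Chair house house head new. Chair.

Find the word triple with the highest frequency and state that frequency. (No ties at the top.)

"house chair house", 4 times

Trigram frequencies (highest first):
  house chair house: 4
  chair head head: 3
  head head chair: 2
  chair chair chair: 2
  chair house chair: 2
  head chair chair: 1
  … (16 more, each ≤ 1)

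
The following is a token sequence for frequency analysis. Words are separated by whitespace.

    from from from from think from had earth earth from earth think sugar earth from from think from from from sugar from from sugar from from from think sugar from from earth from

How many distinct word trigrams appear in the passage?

33 tokens → 31 trigram windows in total.
Repeated trigrams (each contributes count−1 duplicates):
  from from from: 4
  from from think: 3
  sugar from from: 3
  from from sugar: 2
  from sugar from: 2
  from think from: 2
10 duplicate windows → 31 − 10 = 21 distinct.

21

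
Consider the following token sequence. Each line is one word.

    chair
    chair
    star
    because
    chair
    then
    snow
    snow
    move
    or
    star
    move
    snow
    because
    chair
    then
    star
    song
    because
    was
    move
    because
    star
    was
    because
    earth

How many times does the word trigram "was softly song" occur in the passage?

0

Scanning the 24 overlapping trigram windows for "was softly song":
  (none found)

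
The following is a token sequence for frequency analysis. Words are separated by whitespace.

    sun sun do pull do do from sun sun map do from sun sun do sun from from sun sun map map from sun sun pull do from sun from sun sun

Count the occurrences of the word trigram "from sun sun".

5

Scanning the 30 overlapping trigram windows for "from sun sun":
  position 7–9: from sun sun
  position 12–14: from sun sun
  position 18–20: from sun sun
  position 23–25: from sun sun
  position 30–32: from sun sun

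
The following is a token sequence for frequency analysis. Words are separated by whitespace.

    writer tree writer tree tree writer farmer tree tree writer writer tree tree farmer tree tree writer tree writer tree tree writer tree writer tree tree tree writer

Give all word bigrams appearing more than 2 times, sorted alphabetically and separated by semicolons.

tree tree; tree writer; writer tree

Bigram counts meeting the condition (more than 2 times):
  tree tree: 7
  tree writer: 8
  writer tree: 7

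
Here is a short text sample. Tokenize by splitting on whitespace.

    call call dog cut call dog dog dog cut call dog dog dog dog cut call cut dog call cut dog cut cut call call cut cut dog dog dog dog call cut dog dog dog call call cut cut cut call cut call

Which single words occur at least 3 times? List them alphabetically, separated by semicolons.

call; cut; dog

Unigram counts meeting the condition (at least 3 times):
  call: 13
  cut: 14
  dog: 17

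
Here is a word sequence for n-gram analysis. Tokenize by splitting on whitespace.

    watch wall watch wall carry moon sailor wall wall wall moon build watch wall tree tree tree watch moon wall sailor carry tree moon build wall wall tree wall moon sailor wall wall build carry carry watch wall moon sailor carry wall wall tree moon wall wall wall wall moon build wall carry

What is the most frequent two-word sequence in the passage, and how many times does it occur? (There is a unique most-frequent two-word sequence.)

Bigram frequencies (highest first):
  wall wall: 8
  watch wall: 4
  wall moon: 4
  moon sailor: 3
  moon build: 3
  wall tree: 3
  … (20 more, each ≤ 2)

"wall wall", 8 times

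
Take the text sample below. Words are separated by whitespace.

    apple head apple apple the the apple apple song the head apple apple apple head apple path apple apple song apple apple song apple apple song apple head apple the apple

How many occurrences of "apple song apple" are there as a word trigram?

Scanning the 29 overlapping trigram windows for "apple song apple":
  position 19–21: apple song apple
  position 22–24: apple song apple
  position 25–27: apple song apple

3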